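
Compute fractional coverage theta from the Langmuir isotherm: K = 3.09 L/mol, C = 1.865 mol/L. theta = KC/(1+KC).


Langmuir isotherm: theta = K*C / (1 + K*C)
K*C = 3.09 * 1.865 = 5.76285
theta = 5.76285 / (1 + 5.76285) = 5.76285 / 6.76285
theta = 0.8521

0.8521


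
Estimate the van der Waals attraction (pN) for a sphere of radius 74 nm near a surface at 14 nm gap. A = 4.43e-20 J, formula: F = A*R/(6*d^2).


Convert to SI: R = 74 nm = 7.4e-08 m, d = 14 nm = 1.4e-08 m
F = A * R / (6 * d^2)
F = 4.43e-20 * 7.4e-08 / (6 * (1.4e-08)^2)
F = 2.78759e-12 N = 2.788 pN

2.788


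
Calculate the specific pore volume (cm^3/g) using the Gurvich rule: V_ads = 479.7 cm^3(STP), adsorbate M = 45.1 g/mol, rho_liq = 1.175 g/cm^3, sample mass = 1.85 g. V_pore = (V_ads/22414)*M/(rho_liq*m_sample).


Moles adsorbed n = V_ads / 22414 = 479.7 / 22414 = 2.140180e-02 mol
Liquid volume V_liq = n * M / rho_liq = 2.140180e-02 * 45.1 / 1.175 = 0.82146 cm^3
Specific pore volume V_pore = V_liq / m_sample = 0.82146 / 1.85
V_pore = 0.444 cm^3/g

0.444


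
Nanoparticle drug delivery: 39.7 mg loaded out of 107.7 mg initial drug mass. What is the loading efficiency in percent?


Drug loading efficiency = (drug loaded / drug initial) * 100
DLE = 39.7 / 107.7 * 100
DLE = 0.3686 * 100
DLE = 36.86%

36.86


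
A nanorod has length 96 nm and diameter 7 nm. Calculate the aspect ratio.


Aspect ratio AR = length / diameter
AR = 96 / 7
AR = 13.71

13.71


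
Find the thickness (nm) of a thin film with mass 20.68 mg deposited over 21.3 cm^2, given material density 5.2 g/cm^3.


Convert: m = 20.68 mg = 2.0680e-05 kg, A = 21.3 cm^2 = 2.1300e-03 m^2, rho = 5.2 g/cm^3 = 5200 kg/m^3
t = m / (A * rho)
t = 2.0680e-05 / (2.1300e-03 * 5200)
t = 1.8671e-06 m = 1867.1 nm

1867.1


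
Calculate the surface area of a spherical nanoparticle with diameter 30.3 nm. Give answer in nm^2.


Radius r = 30.3/2 = 15.15 nm
Surface area SA = 4 * pi * r^2
SA = 4 * pi * (15.15)^2
SA = 2884.26 nm^2

2884.26


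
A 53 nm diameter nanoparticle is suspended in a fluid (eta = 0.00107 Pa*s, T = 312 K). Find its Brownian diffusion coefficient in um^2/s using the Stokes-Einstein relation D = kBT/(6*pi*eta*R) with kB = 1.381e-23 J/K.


Radius R = 53/2 = 26.5 nm = 2.65e-08 m
D = kB*T / (6*pi*eta*R)
D = 1.381e-23 * 312 / (6 * pi * 0.00107 * 2.65e-08)
D = 8.06153e-12 m^2/s = 8.062 um^2/s

8.062


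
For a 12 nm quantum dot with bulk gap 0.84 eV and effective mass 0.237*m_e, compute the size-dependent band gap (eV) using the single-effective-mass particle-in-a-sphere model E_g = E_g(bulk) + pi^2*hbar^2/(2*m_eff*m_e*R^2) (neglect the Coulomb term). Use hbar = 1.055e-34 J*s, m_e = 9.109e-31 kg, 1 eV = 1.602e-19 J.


Radius R = 12/2 nm = 6e-09 m
Confinement energy dE = pi^2 * hbar^2 / (2 * m_eff * m_e * R^2)
dE = pi^2 * (1.055e-34)^2 / (2 * 0.237 * 9.109e-31 * (6e-09)^2) J, divided by 1.602e-19 J/eV
dE = 0.0441 eV
Total band gap = E_g(bulk) + dE = 0.84 + 0.0441 = 0.8841 eV

0.8841


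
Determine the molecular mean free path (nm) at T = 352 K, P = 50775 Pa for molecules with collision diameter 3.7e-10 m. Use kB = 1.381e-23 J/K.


Mean free path: lambda = kB*T / (sqrt(2) * pi * d^2 * P)
lambda = 1.381e-23 * 352 / (sqrt(2) * pi * (3.7e-10)^2 * 50775)
lambda = 1.57405e-07 m
lambda = 157.4 nm

157.4


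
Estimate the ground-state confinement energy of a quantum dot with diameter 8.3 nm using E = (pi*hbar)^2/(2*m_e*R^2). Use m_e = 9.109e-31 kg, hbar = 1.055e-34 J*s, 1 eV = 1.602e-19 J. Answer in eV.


Radius R = 8.3/2 = 4.15 nm = 4.15e-09 m
E = (pi * 1.055e-34)^2 / (2 * 9.109e-31 * (4.15e-09)^2)
E(J) = 3.50113e-21
E = E(J) / 1.602e-19 = 0.0219 eV

0.0219


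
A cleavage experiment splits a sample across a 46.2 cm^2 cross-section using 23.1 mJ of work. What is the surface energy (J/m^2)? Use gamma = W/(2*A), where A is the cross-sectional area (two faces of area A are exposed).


Convert: A = 46.2 cm^2 = 0.00462 m^2, W = 23.1 mJ = 0.0231 J
Cleaving exposes two faces of area A, so total new surface = 2*A and gamma = W / (2*A)
gamma = 0.0231 / (2 * 0.00462)
gamma = 2.5 J/m^2

2.5


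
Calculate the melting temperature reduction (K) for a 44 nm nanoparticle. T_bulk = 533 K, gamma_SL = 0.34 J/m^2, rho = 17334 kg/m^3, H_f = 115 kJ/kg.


Radius R = 44/2 = 22 nm = 2.2e-08 m
Convert H_f = 115 kJ/kg = 115000 J/kg
dT = 2 * gamma_SL * T_bulk / (rho * H_f * R)
dT = 2 * 0.34 * 533 / (17334 * 115000 * 2.2e-08)
dT = 8.3 K

8.3


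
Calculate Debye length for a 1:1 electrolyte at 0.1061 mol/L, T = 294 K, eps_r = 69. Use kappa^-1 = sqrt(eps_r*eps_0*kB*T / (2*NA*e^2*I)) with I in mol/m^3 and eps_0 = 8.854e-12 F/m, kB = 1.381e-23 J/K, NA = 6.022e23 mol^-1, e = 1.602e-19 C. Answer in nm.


Ionic strength I = 0.1061 * 1^2 * 1000 = 106.1 mol/m^3
kappa^-1 = sqrt(69 * 8.854e-12 * 1.381e-23 * 294 / (2 * 6.022e23 * (1.602e-19)^2 * 106.1))
kappa^-1 = 0.87 nm

0.87


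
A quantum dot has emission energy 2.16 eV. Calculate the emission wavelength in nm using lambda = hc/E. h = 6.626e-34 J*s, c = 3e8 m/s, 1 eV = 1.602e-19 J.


Convert energy: E = 2.16 eV = 2.16 * 1.602e-19 = 3.46032e-19 J
lambda = h*c / E = 6.626e-34 * 3e8 / 3.46032e-19
lambda = 5.74456e-07 m = 574.5 nm

574.5


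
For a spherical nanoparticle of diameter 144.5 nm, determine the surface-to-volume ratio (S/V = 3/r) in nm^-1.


Radius r = 144.5/2 = 72.25 nm
S/V = 3 / r = 3 / 72.25
S/V = 0.0415 nm^-1

0.0415


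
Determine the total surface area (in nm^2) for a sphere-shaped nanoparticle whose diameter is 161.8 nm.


Radius r = 161.8/2 = 80.9 nm
Surface area SA = 4 * pi * r^2
SA = 4 * pi * (80.9)^2
SA = 82244.51 nm^2

82244.51


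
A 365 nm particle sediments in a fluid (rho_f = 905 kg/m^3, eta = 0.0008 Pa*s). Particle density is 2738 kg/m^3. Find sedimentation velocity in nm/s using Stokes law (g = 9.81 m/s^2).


Radius R = 365/2 nm = 1.825e-07 m
Density difference = 2738 - 905 = 1833 kg/m^3
v = 2 * R^2 * (rho_p - rho_f) * g / (9 * eta)
v = 2 * (1.825e-07)^2 * 1833 * 9.81 / (9 * 0.0008)
v = 1.66362e-07 m/s = 166.3622 nm/s

166.3622


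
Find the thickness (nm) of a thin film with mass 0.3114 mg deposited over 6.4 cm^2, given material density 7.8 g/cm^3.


Convert: m = 0.3114 mg = 3.1140e-07 kg, A = 6.4 cm^2 = 6.4000e-04 m^2, rho = 7.8 g/cm^3 = 7800 kg/m^3
t = m / (A * rho)
t = 3.1140e-07 / (6.4000e-04 * 7800)
t = 6.2380e-08 m = 62.4 nm

62.4


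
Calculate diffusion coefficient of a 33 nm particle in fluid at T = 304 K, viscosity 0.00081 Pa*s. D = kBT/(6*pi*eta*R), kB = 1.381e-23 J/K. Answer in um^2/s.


Radius R = 33/2 = 16.5 nm = 1.65e-08 m
D = kB*T / (6*pi*eta*R)
D = 1.381e-23 * 304 / (6 * pi * 0.00081 * 1.65e-08)
D = 1.66647e-11 m^2/s = 16.665 um^2/s

16.665


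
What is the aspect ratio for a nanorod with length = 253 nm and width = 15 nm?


Aspect ratio AR = length / diameter
AR = 253 / 15
AR = 16.87

16.87


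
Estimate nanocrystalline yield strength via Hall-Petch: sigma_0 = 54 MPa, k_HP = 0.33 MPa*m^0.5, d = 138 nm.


d = 138 nm = 1.38e-07 m
sqrt(d) = 0.0003714835
Hall-Petch contribution = k / sqrt(d) = 0.33 / 0.0003714835 = 888.3 MPa
sigma = sigma_0 + k/sqrt(d) = 54 + 888.3 = 942.3 MPa

942.3


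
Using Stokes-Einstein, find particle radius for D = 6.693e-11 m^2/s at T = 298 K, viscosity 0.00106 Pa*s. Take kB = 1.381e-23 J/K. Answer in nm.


Stokes-Einstein: R = kB*T / (6*pi*eta*D)
R = 1.381e-23 * 298 / (6 * pi * 0.00106 * 6.693e-11)
R = 3.07739e-09 m = 3.08 nm

3.08


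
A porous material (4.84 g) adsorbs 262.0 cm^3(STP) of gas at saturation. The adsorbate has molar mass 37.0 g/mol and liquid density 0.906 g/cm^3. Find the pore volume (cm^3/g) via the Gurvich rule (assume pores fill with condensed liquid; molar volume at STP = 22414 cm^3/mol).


Moles adsorbed n = V_ads / 22414 = 262.0 / 22414 = 1.168912e-02 mol
Liquid volume V_liq = n * M / rho_liq = 1.168912e-02 * 37.0 / 0.906 = 0.47737 cm^3
Specific pore volume V_pore = V_liq / m_sample = 0.47737 / 4.84
V_pore = 0.0986 cm^3/g

0.0986


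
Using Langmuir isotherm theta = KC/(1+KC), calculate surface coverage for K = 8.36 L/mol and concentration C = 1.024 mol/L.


Langmuir isotherm: theta = K*C / (1 + K*C)
K*C = 8.36 * 1.024 = 8.56064
theta = 8.56064 / (1 + 8.56064) = 8.56064 / 9.56064
theta = 0.8954

0.8954


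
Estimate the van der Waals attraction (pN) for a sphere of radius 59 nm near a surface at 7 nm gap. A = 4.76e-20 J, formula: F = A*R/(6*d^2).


Convert to SI: R = 59 nm = 5.9e-08 m, d = 7 nm = 7e-09 m
F = A * R / (6 * d^2)
F = 4.76e-20 * 5.9e-08 / (6 * (7e-09)^2)
F = 9.55238e-12 N = 9.552 pN

9.552


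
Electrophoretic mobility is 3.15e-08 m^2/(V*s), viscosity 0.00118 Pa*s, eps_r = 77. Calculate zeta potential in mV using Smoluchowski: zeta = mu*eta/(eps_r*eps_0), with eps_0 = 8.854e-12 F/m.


Smoluchowski equation: zeta = mu * eta / (eps_r * eps_0)
zeta = 3.15e-08 * 0.00118 / (77 * 8.854e-12)
zeta = 0.054521 V = 54.52 mV

54.52


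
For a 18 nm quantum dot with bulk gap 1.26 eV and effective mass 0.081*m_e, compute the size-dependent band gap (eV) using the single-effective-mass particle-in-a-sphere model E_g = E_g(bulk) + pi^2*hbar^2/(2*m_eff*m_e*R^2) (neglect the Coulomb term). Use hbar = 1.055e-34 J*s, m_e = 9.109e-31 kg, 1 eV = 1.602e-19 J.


Radius R = 18/2 nm = 9e-09 m
Confinement energy dE = pi^2 * hbar^2 / (2 * m_eff * m_e * R^2)
dE = pi^2 * (1.055e-34)^2 / (2 * 0.081 * 9.109e-31 * (9e-09)^2) J, divided by 1.602e-19 J/eV
dE = 0.0574 eV
Total band gap = E_g(bulk) + dE = 1.26 + 0.0574 = 1.3174 eV

1.3174


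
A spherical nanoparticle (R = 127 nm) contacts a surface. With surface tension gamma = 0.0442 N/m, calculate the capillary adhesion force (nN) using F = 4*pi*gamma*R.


Convert radius: R = 127 nm = 1.27e-07 m
F = 4 * pi * gamma * R
F = 4 * pi * 0.0442 * 1.27e-07
F = 7.05401e-08 N = 70.5401 nN

70.5401


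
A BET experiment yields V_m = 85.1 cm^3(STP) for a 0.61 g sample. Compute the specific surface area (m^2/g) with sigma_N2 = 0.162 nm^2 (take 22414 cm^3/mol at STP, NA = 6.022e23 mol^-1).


Number of moles in monolayer = V_m / 22414 = 85.1 / 22414 = 0.00379673
Number of molecules = moles * NA = 0.00379673 * 6.022e23
SA = molecules * sigma / mass
SA = (85.1 / 22414) * 6.022e23 * 0.162e-18 / 0.61
SA = 607.2 m^2/g

607.2


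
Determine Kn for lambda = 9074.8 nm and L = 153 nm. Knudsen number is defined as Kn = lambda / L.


Knudsen number Kn = lambda / L
Kn = 9074.8 / 153
Kn = 59.3124

59.3124


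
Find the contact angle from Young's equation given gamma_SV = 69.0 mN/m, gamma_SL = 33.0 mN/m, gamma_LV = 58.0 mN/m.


cos(theta) = (gamma_SV - gamma_SL) / gamma_LV
cos(theta) = (69.0 - 33.0) / 58.0
cos(theta) = 0.62069
theta = arccos(0.62069) = 51.63 degrees

51.63


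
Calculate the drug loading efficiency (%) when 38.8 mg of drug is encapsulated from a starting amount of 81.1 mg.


Drug loading efficiency = (drug loaded / drug initial) * 100
DLE = 38.8 / 81.1 * 100
DLE = 0.4784 * 100
DLE = 47.84%

47.84


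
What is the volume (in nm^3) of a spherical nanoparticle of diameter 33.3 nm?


Radius r = 33.3/2 = 16.65 nm
Volume V = (4/3) * pi * r^3
V = (4/3) * pi * (16.65)^3
V = 19334.43 nm^3

19334.43


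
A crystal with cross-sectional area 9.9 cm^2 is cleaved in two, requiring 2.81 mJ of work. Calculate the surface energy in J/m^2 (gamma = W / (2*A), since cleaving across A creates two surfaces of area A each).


Convert: A = 9.9 cm^2 = 0.00099 m^2, W = 2.81 mJ = 0.00281 J
Cleaving exposes two faces of area A, so total new surface = 2*A and gamma = W / (2*A)
gamma = 0.00281 / (2 * 0.00099)
gamma = 1.419 J/m^2

1.419


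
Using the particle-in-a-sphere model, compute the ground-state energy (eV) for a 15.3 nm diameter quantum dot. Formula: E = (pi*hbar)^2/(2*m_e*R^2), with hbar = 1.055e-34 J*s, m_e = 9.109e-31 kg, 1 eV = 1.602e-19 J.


Radius R = 15.3/2 = 7.65 nm = 7.65e-09 m
E = (pi * 1.055e-34)^2 / (2 * 9.109e-31 * (7.65e-09)^2)
E(J) = 1.03034e-21
E = E(J) / 1.602e-19 = 0.0064 eV

0.0064


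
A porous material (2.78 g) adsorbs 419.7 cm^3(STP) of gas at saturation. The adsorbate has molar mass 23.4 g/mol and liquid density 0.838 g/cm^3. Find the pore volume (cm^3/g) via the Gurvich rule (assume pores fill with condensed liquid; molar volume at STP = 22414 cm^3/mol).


Moles adsorbed n = V_ads / 22414 = 419.7 / 22414 = 1.872490e-02 mol
Liquid volume V_liq = n * M / rho_liq = 1.872490e-02 * 23.4 / 0.838 = 0.52287 cm^3
Specific pore volume V_pore = V_liq / m_sample = 0.52287 / 2.78
V_pore = 0.1881 cm^3/g

0.1881


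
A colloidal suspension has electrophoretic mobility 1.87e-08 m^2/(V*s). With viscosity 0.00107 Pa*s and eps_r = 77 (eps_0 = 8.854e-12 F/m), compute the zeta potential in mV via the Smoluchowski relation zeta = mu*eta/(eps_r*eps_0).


Smoluchowski equation: zeta = mu * eta / (eps_r * eps_0)
zeta = 1.87e-08 * 0.00107 / (77 * 8.854e-12)
zeta = 0.029349 V = 29.35 mV

29.35


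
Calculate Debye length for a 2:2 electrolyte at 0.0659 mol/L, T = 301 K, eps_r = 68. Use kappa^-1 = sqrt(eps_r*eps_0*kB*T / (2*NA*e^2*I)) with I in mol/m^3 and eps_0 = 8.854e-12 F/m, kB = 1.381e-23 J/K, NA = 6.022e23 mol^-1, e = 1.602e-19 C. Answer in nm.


Ionic strength I = 0.0659 * 2^2 * 1000 = 263.6 mol/m^3
kappa^-1 = sqrt(68 * 8.854e-12 * 1.381e-23 * 301 / (2 * 6.022e23 * (1.602e-19)^2 * 263.6))
kappa^-1 = 0.554 nm

0.554


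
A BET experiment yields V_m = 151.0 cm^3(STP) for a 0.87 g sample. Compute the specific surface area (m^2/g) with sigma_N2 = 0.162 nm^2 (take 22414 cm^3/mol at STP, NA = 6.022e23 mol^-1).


Number of moles in monolayer = V_m / 22414 = 151.0 / 22414 = 0.00673686
Number of molecules = moles * NA = 0.00673686 * 6.022e23
SA = molecules * sigma / mass
SA = (151.0 / 22414) * 6.022e23 * 0.162e-18 / 0.87
SA = 755.4 m^2/g

755.4


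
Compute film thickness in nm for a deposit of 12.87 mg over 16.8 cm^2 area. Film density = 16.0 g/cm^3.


Convert: m = 12.87 mg = 1.2870e-05 kg, A = 16.8 cm^2 = 1.6800e-03 m^2, rho = 16.0 g/cm^3 = 16000 kg/m^3
t = m / (A * rho)
t = 1.2870e-05 / (1.6800e-03 * 16000)
t = 4.7879e-07 m = 478.8 nm

478.8


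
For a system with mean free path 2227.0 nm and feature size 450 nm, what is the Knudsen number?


Knudsen number Kn = lambda / L
Kn = 2227.0 / 450
Kn = 4.9489

4.9489


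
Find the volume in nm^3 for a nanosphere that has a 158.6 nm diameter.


Radius r = 158.6/2 = 79.3 nm
Volume V = (4/3) * pi * r^3
V = (4/3) * pi * (79.3)^3
V = 2088854.41 nm^3

2088854.41


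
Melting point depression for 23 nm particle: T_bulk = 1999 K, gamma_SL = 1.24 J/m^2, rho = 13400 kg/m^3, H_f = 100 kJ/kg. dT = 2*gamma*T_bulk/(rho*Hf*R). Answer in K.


Radius R = 23/2 = 11.5 nm = 1.15e-08 m
Convert H_f = 100 kJ/kg = 100000 J/kg
dT = 2 * gamma_SL * T_bulk / (rho * H_f * R)
dT = 2 * 1.24 * 1999 / (13400 * 100000 * 1.15e-08)
dT = 321.7 K

321.7


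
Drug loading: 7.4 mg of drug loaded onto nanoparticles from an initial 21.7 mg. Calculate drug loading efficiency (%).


Drug loading efficiency = (drug loaded / drug initial) * 100
DLE = 7.4 / 21.7 * 100
DLE = 0.341 * 100
DLE = 34.1%

34.1


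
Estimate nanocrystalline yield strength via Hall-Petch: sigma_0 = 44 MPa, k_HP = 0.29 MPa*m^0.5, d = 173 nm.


d = 173 nm = 1.73e-07 m
sqrt(d) = 0.0004159327
Hall-Petch contribution = k / sqrt(d) = 0.29 / 0.0004159327 = 697.2 MPa
sigma = sigma_0 + k/sqrt(d) = 44 + 697.2 = 741.2 MPa

741.2


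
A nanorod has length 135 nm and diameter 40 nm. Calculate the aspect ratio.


Aspect ratio AR = length / diameter
AR = 135 / 40
AR = 3.38

3.38


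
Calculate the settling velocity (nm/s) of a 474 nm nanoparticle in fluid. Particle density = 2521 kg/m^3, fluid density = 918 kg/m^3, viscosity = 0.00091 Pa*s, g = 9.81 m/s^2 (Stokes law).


Radius R = 474/2 nm = 2.37e-07 m
Density difference = 2521 - 918 = 1603 kg/m^3
v = 2 * R^2 * (rho_p - rho_f) * g / (9 * eta)
v = 2 * (2.37e-07)^2 * 1603 * 9.81 / (9 * 0.00091)
v = 2.15698e-07 m/s = 215.6976 nm/s

215.6976


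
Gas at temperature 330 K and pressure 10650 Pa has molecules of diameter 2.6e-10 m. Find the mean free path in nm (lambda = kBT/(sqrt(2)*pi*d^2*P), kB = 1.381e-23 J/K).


Mean free path: lambda = kB*T / (sqrt(2) * pi * d^2 * P)
lambda = 1.381e-23 * 330 / (sqrt(2) * pi * (2.6e-10)^2 * 10650)
lambda = 1.42478e-06 m
lambda = 1424.78 nm

1424.78


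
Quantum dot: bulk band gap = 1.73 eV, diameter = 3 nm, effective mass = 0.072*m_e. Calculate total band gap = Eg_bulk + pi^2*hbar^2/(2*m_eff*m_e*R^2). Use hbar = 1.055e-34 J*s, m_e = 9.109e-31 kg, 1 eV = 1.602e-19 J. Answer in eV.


Radius R = 3/2 nm = 1.5e-09 m
Confinement energy dE = pi^2 * hbar^2 / (2 * m_eff * m_e * R^2)
dE = pi^2 * (1.055e-34)^2 / (2 * 0.072 * 9.109e-31 * (1.5e-09)^2) J, divided by 1.602e-19 J/eV
dE = 2.3234 eV
Total band gap = E_g(bulk) + dE = 1.73 + 2.3234 = 4.0534 eV

4.0534


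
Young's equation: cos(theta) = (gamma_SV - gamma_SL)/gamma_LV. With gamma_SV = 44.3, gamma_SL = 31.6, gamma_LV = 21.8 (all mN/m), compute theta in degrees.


cos(theta) = (gamma_SV - gamma_SL) / gamma_LV
cos(theta) = (44.3 - 31.6) / 21.8
cos(theta) = 0.582569
theta = arccos(0.582569) = 54.37 degrees

54.37


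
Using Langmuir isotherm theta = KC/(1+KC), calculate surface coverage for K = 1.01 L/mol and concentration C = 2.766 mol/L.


Langmuir isotherm: theta = K*C / (1 + K*C)
K*C = 1.01 * 2.766 = 2.79366
theta = 2.79366 / (1 + 2.79366) = 2.79366 / 3.79366
theta = 0.7364

0.7364


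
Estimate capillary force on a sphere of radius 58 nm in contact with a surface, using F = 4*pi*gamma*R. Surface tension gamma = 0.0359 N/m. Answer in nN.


Convert radius: R = 58 nm = 5.8e-08 m
F = 4 * pi * gamma * R
F = 4 * pi * 0.0359 * 5.8e-08
F = 2.61657e-08 N = 26.1657 nN

26.1657


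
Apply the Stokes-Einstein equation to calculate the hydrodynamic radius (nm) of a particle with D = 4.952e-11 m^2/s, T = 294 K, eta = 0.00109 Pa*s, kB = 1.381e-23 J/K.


Stokes-Einstein: R = kB*T / (6*pi*eta*D)
R = 1.381e-23 * 294 / (6 * pi * 0.00109 * 4.952e-11)
R = 3.99055e-09 m = 3.99 nm

3.99


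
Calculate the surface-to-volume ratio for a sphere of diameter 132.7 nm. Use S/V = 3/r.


Radius r = 132.7/2 = 66.35 nm
S/V = 3 / r = 3 / 66.35
S/V = 0.0452 nm^-1

0.0452


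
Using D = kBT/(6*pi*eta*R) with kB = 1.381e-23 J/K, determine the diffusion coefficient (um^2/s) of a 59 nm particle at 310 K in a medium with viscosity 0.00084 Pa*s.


Radius R = 59/2 = 29.5 nm = 2.95e-08 m
D = kB*T / (6*pi*eta*R)
D = 1.381e-23 * 310 / (6 * pi * 0.00084 * 2.95e-08)
D = 9.16543e-12 m^2/s = 9.165 um^2/s

9.165


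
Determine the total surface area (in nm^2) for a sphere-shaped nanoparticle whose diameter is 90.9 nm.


Radius r = 90.9/2 = 45.45 nm
Surface area SA = 4 * pi * r^2
SA = 4 * pi * (45.45)^2
SA = 25958.38 nm^2

25958.38


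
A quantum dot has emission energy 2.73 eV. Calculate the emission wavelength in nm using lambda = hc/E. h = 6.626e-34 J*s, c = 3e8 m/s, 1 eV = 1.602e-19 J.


Convert energy: E = 2.73 eV = 2.73 * 1.602e-19 = 4.37346e-19 J
lambda = h*c / E = 6.626e-34 * 3e8 / 4.37346e-19
lambda = 4.54514e-07 m = 454.5 nm

454.5


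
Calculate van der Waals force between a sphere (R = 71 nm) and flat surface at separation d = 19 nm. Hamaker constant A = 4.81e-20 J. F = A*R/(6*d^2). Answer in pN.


Convert to SI: R = 71 nm = 7.1e-08 m, d = 19 nm = 1.9e-08 m
F = A * R / (6 * d^2)
F = 4.81e-20 * 7.1e-08 / (6 * (1.9e-08)^2)
F = 1.57669e-12 N = 1.577 pN

1.577


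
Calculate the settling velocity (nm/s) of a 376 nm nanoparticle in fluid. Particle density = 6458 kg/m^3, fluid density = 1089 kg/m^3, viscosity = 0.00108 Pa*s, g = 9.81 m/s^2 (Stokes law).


Radius R = 376/2 nm = 1.88e-07 m
Density difference = 6458 - 1089 = 5369 kg/m^3
v = 2 * R^2 * (rho_p - rho_f) * g / (9 * eta)
v = 2 * (1.88e-07)^2 * 5369 * 9.81 / (9 * 0.00108)
v = 3.83038e-07 m/s = 383.038 nm/s

383.038


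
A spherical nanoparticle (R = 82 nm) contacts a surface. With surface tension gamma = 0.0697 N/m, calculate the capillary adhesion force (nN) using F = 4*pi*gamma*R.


Convert radius: R = 82 nm = 8.2e-08 m
F = 4 * pi * gamma * R
F = 4 * pi * 0.0697 * 8.2e-08
F = 7.18218e-08 N = 71.8218 nN

71.8218


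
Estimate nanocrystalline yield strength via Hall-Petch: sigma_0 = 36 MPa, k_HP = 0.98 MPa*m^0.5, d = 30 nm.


d = 30 nm = 3e-08 m
sqrt(d) = 0.0001732051
Hall-Petch contribution = k / sqrt(d) = 0.98 / 0.0001732051 = 5658.0 MPa
sigma = sigma_0 + k/sqrt(d) = 36 + 5658.0 = 5694.0 MPa

5694.0


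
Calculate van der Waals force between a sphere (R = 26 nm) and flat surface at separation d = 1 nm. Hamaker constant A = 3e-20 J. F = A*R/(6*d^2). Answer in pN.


Convert to SI: R = 26 nm = 2.6e-08 m, d = 1 nm = 1e-09 m
F = A * R / (6 * d^2)
F = 3e-20 * 2.6e-08 / (6 * (1e-09)^2)
F = 1.3e-10 N = 130.0 pN

130.0


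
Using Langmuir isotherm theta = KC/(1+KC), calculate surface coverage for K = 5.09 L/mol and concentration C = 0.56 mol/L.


Langmuir isotherm: theta = K*C / (1 + K*C)
K*C = 5.09 * 0.56 = 2.8504
theta = 2.8504 / (1 + 2.8504) = 2.8504 / 3.8504
theta = 0.7403

0.7403


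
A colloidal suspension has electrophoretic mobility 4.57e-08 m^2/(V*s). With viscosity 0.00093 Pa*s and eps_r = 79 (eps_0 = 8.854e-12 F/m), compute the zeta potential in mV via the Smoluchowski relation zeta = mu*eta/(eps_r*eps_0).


Smoluchowski equation: zeta = mu * eta / (eps_r * eps_0)
zeta = 4.57e-08 * 0.00093 / (79 * 8.854e-12)
zeta = 0.060762 V = 60.76 mV

60.76


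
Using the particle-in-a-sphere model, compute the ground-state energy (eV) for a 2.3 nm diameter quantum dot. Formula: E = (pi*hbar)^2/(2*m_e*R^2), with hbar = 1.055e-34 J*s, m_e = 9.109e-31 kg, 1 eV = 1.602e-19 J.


Radius R = 2.3/2 = 1.15 nm = 1.15e-09 m
E = (pi * 1.055e-34)^2 / (2 * 9.109e-31 * (1.15e-09)^2)
E(J) = 4.55941e-20
E = E(J) / 1.602e-19 = 0.2846 eV

0.2846


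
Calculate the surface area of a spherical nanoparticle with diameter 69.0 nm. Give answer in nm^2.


Radius r = 69.0/2 = 34.5 nm
Surface area SA = 4 * pi * r^2
SA = 4 * pi * (34.5)^2
SA = 14957.12 nm^2

14957.12


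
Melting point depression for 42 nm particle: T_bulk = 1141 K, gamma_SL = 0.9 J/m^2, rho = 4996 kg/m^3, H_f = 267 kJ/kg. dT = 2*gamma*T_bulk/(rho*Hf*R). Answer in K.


Radius R = 42/2 = 21 nm = 2.1e-08 m
Convert H_f = 267 kJ/kg = 267000 J/kg
dT = 2 * gamma_SL * T_bulk / (rho * H_f * R)
dT = 2 * 0.9 * 1141 / (4996 * 267000 * 2.1e-08)
dT = 73.3 K

73.3


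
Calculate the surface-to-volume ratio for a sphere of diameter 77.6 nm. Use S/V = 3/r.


Radius r = 77.6/2 = 38.8 nm
S/V = 3 / r = 3 / 38.8
S/V = 0.0773 nm^-1

0.0773


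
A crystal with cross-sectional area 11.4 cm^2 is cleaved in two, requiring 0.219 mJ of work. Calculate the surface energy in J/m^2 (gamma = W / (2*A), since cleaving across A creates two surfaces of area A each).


Convert: A = 11.4 cm^2 = 0.00114 m^2, W = 0.219 mJ = 0.000219 J
Cleaving exposes two faces of area A, so total new surface = 2*A and gamma = W / (2*A)
gamma = 0.000219 / (2 * 0.00114)
gamma = 0.096 J/m^2

0.096


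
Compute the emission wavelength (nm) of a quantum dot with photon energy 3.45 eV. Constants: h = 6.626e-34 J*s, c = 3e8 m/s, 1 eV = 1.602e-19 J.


Convert energy: E = 3.45 eV = 3.45 * 1.602e-19 = 5.5269e-19 J
lambda = h*c / E = 6.626e-34 * 3e8 / 5.5269e-19
lambda = 3.59659e-07 m = 359.7 nm

359.7


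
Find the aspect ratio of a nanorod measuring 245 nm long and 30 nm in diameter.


Aspect ratio AR = length / diameter
AR = 245 / 30
AR = 8.17

8.17


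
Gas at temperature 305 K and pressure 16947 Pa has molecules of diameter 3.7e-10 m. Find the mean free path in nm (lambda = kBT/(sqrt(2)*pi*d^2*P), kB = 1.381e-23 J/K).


Mean free path: lambda = kB*T / (sqrt(2) * pi * d^2 * P)
lambda = 1.381e-23 * 305 / (sqrt(2) * pi * (3.7e-10)^2 * 16947)
lambda = 4.08632e-07 m
lambda = 408.63 nm

408.63


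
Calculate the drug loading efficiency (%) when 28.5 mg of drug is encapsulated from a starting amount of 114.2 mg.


Drug loading efficiency = (drug loaded / drug initial) * 100
DLE = 28.5 / 114.2 * 100
DLE = 0.2496 * 100
DLE = 24.96%

24.96


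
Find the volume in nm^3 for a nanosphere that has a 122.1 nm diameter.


Radius r = 122.1/2 = 61.05 nm
Volume V = (4/3) * pi * r^3
V = (4/3) * pi * (61.05)^3
V = 953115.68 nm^3

953115.68


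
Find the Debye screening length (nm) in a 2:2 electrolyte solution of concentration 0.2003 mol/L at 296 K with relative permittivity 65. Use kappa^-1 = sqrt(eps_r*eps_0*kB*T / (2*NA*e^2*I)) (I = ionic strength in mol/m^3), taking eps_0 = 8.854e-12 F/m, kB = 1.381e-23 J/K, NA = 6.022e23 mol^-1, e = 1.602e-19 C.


Ionic strength I = 0.2003 * 2^2 * 1000 = 801.2 mol/m^3
kappa^-1 = sqrt(65 * 8.854e-12 * 1.381e-23 * 296 / (2 * 6.022e23 * (1.602e-19)^2 * 801.2))
kappa^-1 = 0.308 nm

0.308


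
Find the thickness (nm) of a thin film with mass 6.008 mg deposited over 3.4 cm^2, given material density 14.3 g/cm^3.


Convert: m = 6.008 mg = 6.0080e-06 kg, A = 3.4 cm^2 = 3.4000e-04 m^2, rho = 14.3 g/cm^3 = 14300 kg/m^3
t = m / (A * rho)
t = 6.0080e-06 / (3.4000e-04 * 14300)
t = 1.2357e-06 m = 1235.7 nm

1235.7


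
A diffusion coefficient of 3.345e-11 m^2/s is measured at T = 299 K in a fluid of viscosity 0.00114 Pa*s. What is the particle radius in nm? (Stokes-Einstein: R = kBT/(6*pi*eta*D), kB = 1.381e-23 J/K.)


Stokes-Einstein: R = kB*T / (6*pi*eta*D)
R = 1.381e-23 * 299 / (6 * pi * 0.00114 * 3.345e-11)
R = 5.74464e-09 m = 5.74 nm

5.74


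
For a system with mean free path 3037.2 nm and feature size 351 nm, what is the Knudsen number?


Knudsen number Kn = lambda / L
Kn = 3037.2 / 351
Kn = 8.653

8.653


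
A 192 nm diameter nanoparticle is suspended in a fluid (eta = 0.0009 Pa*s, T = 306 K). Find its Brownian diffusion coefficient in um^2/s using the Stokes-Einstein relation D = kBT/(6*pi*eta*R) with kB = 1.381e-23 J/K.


Radius R = 192/2 = 96 nm = 9.6e-08 m
D = kB*T / (6*pi*eta*R)
D = 1.381e-23 * 306 / (6 * pi * 0.0009 * 9.6e-08)
D = 2.59478e-12 m^2/s = 2.595 um^2/s

2.595


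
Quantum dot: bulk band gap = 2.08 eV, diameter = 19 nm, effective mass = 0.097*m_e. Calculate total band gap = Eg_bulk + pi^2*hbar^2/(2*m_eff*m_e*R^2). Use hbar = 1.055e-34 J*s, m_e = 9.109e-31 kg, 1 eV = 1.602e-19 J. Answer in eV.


Radius R = 19/2 nm = 9.5e-09 m
Confinement energy dE = pi^2 * hbar^2 / (2 * m_eff * m_e * R^2)
dE = pi^2 * (1.055e-34)^2 / (2 * 0.097 * 9.109e-31 * (9.5e-09)^2) J, divided by 1.602e-19 J/eV
dE = 0.043 eV
Total band gap = E_g(bulk) + dE = 2.08 + 0.043 = 2.123 eV

2.123


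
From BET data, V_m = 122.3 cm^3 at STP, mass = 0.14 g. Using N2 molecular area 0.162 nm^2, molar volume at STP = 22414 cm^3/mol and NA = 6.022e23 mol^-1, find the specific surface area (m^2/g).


Number of moles in monolayer = V_m / 22414 = 122.3 / 22414 = 0.00545641
Number of molecules = moles * NA = 0.00545641 * 6.022e23
SA = molecules * sigma / mass
SA = (122.3 / 22414) * 6.022e23 * 0.162e-18 / 0.14
SA = 3802.2 m^2/g

3802.2


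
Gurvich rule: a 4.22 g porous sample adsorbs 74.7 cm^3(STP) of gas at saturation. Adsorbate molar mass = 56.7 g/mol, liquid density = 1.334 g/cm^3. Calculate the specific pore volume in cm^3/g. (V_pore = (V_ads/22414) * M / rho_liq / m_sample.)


Moles adsorbed n = V_ads / 22414 = 74.7 / 22414 = 3.332738e-03 mol
Liquid volume V_liq = n * M / rho_liq = 3.332738e-03 * 56.7 / 1.334 = 0.14165 cm^3
Specific pore volume V_pore = V_liq / m_sample = 0.14165 / 4.22
V_pore = 0.0336 cm^3/g

0.0336


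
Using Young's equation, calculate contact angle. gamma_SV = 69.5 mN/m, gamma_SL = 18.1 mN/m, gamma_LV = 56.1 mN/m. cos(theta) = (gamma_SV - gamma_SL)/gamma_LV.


cos(theta) = (gamma_SV - gamma_SL) / gamma_LV
cos(theta) = (69.5 - 18.1) / 56.1
cos(theta) = 0.916221
theta = arccos(0.916221) = 23.62 degrees

23.62


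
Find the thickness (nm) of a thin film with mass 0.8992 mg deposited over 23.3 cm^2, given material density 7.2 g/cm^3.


Convert: m = 0.8992 mg = 8.9920e-07 kg, A = 23.3 cm^2 = 2.3300e-03 m^2, rho = 7.2 g/cm^3 = 7200 kg/m^3
t = m / (A * rho)
t = 8.9920e-07 / (2.3300e-03 * 7200)
t = 5.3600e-08 m = 53.6 nm

53.6


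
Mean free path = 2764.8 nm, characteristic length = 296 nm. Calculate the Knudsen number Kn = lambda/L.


Knudsen number Kn = lambda / L
Kn = 2764.8 / 296
Kn = 9.3405

9.3405


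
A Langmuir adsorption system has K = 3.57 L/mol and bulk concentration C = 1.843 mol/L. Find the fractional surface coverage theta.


Langmuir isotherm: theta = K*C / (1 + K*C)
K*C = 3.57 * 1.843 = 6.57951
theta = 6.57951 / (1 + 6.57951) = 6.57951 / 7.57951
theta = 0.8681

0.8681


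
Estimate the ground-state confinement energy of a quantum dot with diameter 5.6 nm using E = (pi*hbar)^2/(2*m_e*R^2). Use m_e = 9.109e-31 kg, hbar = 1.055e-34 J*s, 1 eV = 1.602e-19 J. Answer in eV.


Radius R = 5.6/2 = 2.8 nm = 2.8e-09 m
E = (pi * 1.055e-34)^2 / (2 * 9.109e-31 * (2.8e-09)^2)
E(J) = 7.69109e-21
E = E(J) / 1.602e-19 = 0.048 eV

0.048


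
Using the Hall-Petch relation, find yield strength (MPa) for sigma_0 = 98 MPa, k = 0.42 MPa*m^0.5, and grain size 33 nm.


d = 33 nm = 3.3e-08 m
sqrt(d) = 0.000181659
Hall-Petch contribution = k / sqrt(d) = 0.42 / 0.000181659 = 2312.0 MPa
sigma = sigma_0 + k/sqrt(d) = 98 + 2312.0 = 2410.0 MPa

2410.0


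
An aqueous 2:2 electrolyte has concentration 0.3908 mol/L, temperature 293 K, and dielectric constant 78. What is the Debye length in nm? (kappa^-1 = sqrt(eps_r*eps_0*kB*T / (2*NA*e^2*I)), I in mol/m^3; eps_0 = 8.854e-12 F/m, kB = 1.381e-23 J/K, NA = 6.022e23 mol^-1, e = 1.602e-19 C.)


Ionic strength I = 0.3908 * 2^2 * 1000 = 1563.2 mol/m^3
kappa^-1 = sqrt(78 * 8.854e-12 * 1.381e-23 * 293 / (2 * 6.022e23 * (1.602e-19)^2 * 1563.2))
kappa^-1 = 0.24 nm

0.24


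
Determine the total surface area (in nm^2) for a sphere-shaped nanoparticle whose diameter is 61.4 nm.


Radius r = 61.4/2 = 30.7 nm
Surface area SA = 4 * pi * r^2
SA = 4 * pi * (30.7)^2
SA = 11843.68 nm^2

11843.68


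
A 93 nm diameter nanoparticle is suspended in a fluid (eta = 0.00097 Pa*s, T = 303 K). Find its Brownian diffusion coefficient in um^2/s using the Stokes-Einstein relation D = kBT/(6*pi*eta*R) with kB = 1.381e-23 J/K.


Radius R = 93/2 = 46.5 nm = 4.65e-08 m
D = kB*T / (6*pi*eta*R)
D = 1.381e-23 * 303 / (6 * pi * 0.00097 * 4.65e-08)
D = 4.92165e-12 m^2/s = 4.922 um^2/s

4.922


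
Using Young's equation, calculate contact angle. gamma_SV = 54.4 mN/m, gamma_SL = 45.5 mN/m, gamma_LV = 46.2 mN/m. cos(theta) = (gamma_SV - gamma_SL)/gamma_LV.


cos(theta) = (gamma_SV - gamma_SL) / gamma_LV
cos(theta) = (54.4 - 45.5) / 46.2
cos(theta) = 0.192641
theta = arccos(0.192641) = 78.89 degrees

78.89


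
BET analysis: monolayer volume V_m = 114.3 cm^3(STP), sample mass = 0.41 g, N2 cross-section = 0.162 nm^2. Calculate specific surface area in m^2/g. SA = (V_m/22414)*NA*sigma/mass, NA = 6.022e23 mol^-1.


Number of moles in monolayer = V_m / 22414 = 114.3 / 22414 = 0.00509949
Number of molecules = moles * NA = 0.00509949 * 6.022e23
SA = molecules * sigma / mass
SA = (114.3 / 22414) * 6.022e23 * 0.162e-18 / 0.41
SA = 1213.4 m^2/g

1213.4


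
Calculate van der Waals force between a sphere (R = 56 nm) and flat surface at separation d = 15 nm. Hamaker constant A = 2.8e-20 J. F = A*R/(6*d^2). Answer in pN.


Convert to SI: R = 56 nm = 5.6e-08 m, d = 15 nm = 1.5e-08 m
F = A * R / (6 * d^2)
F = 2.8e-20 * 5.6e-08 / (6 * (1.5e-08)^2)
F = 1.16148e-12 N = 1.161 pN

1.161


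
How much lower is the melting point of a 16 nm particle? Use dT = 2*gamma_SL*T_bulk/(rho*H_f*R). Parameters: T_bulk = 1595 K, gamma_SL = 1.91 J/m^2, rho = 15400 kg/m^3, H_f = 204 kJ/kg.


Radius R = 16/2 = 8 nm = 8e-09 m
Convert H_f = 204 kJ/kg = 204000 J/kg
dT = 2 * gamma_SL * T_bulk / (rho * H_f * R)
dT = 2 * 1.91 * 1595 / (15400 * 204000 * 8e-09)
dT = 242.4 K

242.4


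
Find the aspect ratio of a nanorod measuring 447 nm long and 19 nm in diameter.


Aspect ratio AR = length / diameter
AR = 447 / 19
AR = 23.53

23.53


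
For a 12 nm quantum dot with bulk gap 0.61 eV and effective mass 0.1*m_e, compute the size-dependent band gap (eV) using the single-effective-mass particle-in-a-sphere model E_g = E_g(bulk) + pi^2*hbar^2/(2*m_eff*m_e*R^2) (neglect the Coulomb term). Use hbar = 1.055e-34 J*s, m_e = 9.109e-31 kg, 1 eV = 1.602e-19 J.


Radius R = 12/2 nm = 6e-09 m
Confinement energy dE = pi^2 * hbar^2 / (2 * m_eff * m_e * R^2)
dE = pi^2 * (1.055e-34)^2 / (2 * 0.1 * 9.109e-31 * (6e-09)^2) J, divided by 1.602e-19 J/eV
dE = 0.1046 eV
Total band gap = E_g(bulk) + dE = 0.61 + 0.1046 = 0.7146 eV

0.7146


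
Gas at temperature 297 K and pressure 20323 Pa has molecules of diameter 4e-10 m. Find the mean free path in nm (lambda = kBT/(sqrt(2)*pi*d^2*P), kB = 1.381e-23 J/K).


Mean free path: lambda = kB*T / (sqrt(2) * pi * d^2 * P)
lambda = 1.381e-23 * 297 / (sqrt(2) * pi * (4e-10)^2 * 20323)
lambda = 2.83908e-07 m
lambda = 283.91 nm

283.91


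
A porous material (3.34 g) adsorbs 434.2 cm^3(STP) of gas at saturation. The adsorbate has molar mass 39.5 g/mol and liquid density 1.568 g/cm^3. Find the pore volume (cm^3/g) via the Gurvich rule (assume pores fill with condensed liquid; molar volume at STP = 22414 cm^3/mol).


Moles adsorbed n = V_ads / 22414 = 434.2 / 22414 = 1.937182e-02 mol
Liquid volume V_liq = n * M / rho_liq = 1.937182e-02 * 39.5 / 1.568 = 0.48800 cm^3
Specific pore volume V_pore = V_liq / m_sample = 0.48800 / 3.34
V_pore = 0.1461 cm^3/g

0.1461


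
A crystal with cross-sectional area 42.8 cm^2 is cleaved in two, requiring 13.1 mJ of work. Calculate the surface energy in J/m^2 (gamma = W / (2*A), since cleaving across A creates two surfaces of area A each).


Convert: A = 42.8 cm^2 = 0.00428 m^2, W = 13.1 mJ = 0.0131 J
Cleaving exposes two faces of area A, so total new surface = 2*A and gamma = W / (2*A)
gamma = 0.0131 / (2 * 0.00428)
gamma = 1.53 J/m^2

1.53


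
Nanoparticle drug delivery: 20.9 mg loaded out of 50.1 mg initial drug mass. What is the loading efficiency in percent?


Drug loading efficiency = (drug loaded / drug initial) * 100
DLE = 20.9 / 50.1 * 100
DLE = 0.4172 * 100
DLE = 41.72%

41.72


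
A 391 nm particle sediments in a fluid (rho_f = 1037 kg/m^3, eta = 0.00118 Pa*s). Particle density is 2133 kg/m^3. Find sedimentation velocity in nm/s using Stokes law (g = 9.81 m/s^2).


Radius R = 391/2 nm = 1.955e-07 m
Density difference = 2133 - 1037 = 1096 kg/m^3
v = 2 * R^2 * (rho_p - rho_f) * g / (9 * eta)
v = 2 * (1.955e-07)^2 * 1096 * 9.81 / (9 * 0.00118)
v = 7.73889e-08 m/s = 77.3889 nm/s

77.3889


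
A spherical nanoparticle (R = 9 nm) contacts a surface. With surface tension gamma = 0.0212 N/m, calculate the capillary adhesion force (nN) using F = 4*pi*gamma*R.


Convert radius: R = 9 nm = 9e-09 m
F = 4 * pi * gamma * R
F = 4 * pi * 0.0212 * 9e-09
F = 2.39766e-09 N = 2.3977 nN

2.3977


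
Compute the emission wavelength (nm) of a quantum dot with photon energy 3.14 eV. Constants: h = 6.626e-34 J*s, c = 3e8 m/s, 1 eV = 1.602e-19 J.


Convert energy: E = 3.14 eV = 3.14 * 1.602e-19 = 5.03028e-19 J
lambda = h*c / E = 6.626e-34 * 3e8 / 5.03028e-19
lambda = 3.95167e-07 m = 395.2 nm

395.2


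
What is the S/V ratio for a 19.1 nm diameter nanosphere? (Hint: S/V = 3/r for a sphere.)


Radius r = 19.1/2 = 9.55 nm
S/V = 3 / r = 3 / 9.55
S/V = 0.3141 nm^-1

0.3141


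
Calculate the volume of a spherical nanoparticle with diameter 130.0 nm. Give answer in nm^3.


Radius r = 130.0/2 = 65 nm
Volume V = (4/3) * pi * r^3
V = (4/3) * pi * (65)^3
V = 1150346.51 nm^3

1150346.51


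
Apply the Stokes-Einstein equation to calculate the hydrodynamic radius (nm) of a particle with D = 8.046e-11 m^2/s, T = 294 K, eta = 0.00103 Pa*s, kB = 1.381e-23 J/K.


Stokes-Einstein: R = kB*T / (6*pi*eta*D)
R = 1.381e-23 * 294 / (6 * pi * 0.00103 * 8.046e-11)
R = 2.5991e-09 m = 2.6 nm

2.6


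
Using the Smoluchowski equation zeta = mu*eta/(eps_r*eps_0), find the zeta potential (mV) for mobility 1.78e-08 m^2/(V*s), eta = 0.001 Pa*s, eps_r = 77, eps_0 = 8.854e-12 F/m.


Smoluchowski equation: zeta = mu * eta / (eps_r * eps_0)
zeta = 1.78e-08 * 0.001 / (77 * 8.854e-12)
zeta = 0.026109 V = 26.11 mV

26.11


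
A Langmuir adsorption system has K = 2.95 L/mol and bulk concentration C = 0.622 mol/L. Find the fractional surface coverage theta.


Langmuir isotherm: theta = K*C / (1 + K*C)
K*C = 2.95 * 0.622 = 1.8349
theta = 1.8349 / (1 + 1.8349) = 1.8349 / 2.8349
theta = 0.6473

0.6473


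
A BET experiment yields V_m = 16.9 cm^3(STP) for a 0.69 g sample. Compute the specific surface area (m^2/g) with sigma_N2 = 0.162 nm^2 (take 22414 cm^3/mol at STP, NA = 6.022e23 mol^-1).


Number of moles in monolayer = V_m / 22414 = 16.9 / 22414 = 0.00075399
Number of molecules = moles * NA = 0.00075399 * 6.022e23
SA = molecules * sigma / mass
SA = (16.9 / 22414) * 6.022e23 * 0.162e-18 / 0.69
SA = 106.6 m^2/g

106.6


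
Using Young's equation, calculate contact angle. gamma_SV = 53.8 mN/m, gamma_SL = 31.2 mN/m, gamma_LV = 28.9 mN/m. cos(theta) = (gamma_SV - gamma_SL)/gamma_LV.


cos(theta) = (gamma_SV - gamma_SL) / gamma_LV
cos(theta) = (53.8 - 31.2) / 28.9
cos(theta) = 0.782007
theta = arccos(0.782007) = 38.56 degrees

38.56


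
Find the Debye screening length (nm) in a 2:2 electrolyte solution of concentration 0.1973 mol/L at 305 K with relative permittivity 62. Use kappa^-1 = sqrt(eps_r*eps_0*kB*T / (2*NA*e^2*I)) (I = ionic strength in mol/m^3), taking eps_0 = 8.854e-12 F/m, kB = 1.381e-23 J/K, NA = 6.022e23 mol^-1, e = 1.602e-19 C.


Ionic strength I = 0.1973 * 2^2 * 1000 = 789.2 mol/m^3
kappa^-1 = sqrt(62 * 8.854e-12 * 1.381e-23 * 305 / (2 * 6.022e23 * (1.602e-19)^2 * 789.2))
kappa^-1 = 0.308 nm

0.308


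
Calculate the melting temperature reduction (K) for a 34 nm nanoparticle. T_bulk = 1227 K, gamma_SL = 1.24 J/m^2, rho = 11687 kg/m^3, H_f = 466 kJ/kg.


Radius R = 34/2 = 17 nm = 1.7e-08 m
Convert H_f = 466 kJ/kg = 466000 J/kg
dT = 2 * gamma_SL * T_bulk / (rho * H_f * R)
dT = 2 * 1.24 * 1227 / (11687 * 466000 * 1.7e-08)
dT = 32.9 K

32.9


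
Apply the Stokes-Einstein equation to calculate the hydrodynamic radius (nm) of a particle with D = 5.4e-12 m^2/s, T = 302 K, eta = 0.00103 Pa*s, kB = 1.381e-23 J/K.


Stokes-Einstein: R = kB*T / (6*pi*eta*D)
R = 1.381e-23 * 302 / (6 * pi * 0.00103 * 5.4e-12)
R = 3.97803e-08 m = 39.78 nm

39.78


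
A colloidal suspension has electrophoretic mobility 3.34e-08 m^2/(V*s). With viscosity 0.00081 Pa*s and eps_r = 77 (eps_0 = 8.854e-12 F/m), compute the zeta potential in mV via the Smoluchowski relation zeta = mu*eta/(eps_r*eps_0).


Smoluchowski equation: zeta = mu * eta / (eps_r * eps_0)
zeta = 3.34e-08 * 0.00081 / (77 * 8.854e-12)
zeta = 0.039683 V = 39.68 mV

39.68


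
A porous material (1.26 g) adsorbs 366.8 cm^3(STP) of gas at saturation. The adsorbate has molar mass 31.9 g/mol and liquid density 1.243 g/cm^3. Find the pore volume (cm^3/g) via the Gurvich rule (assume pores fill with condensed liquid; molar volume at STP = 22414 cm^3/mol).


Moles adsorbed n = V_ads / 22414 = 366.8 / 22414 = 1.636477e-02 mol
Liquid volume V_liq = n * M / rho_liq = 1.636477e-02 * 31.9 / 1.243 = 0.41998 cm^3
Specific pore volume V_pore = V_liq / m_sample = 0.41998 / 1.26
V_pore = 0.3333 cm^3/g

0.3333


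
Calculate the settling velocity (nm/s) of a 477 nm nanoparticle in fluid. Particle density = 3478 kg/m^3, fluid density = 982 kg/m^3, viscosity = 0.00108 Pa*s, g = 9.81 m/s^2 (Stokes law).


Radius R = 477/2 nm = 2.385e-07 m
Density difference = 3478 - 982 = 2496 kg/m^3
v = 2 * R^2 * (rho_p - rho_f) * g / (9 * eta)
v = 2 * (2.385e-07)^2 * 2496 * 9.81 / (9 * 0.00108)
v = 2.86585e-07 m/s = 286.5854 nm/s

286.5854


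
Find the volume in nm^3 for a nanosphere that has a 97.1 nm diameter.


Radius r = 97.1/2 = 48.55 nm
Volume V = (4/3) * pi * r^3
V = (4/3) * pi * (48.55)^3
V = 479353.95 nm^3

479353.95


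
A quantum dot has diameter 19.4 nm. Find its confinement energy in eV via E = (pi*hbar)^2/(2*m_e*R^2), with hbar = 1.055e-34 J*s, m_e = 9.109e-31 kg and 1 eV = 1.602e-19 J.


Radius R = 19.4/2 = 9.7 nm = 9.7e-09 m
E = (pi * 1.055e-34)^2 / (2 * 9.109e-31 * (9.7e-09)^2)
E(J) = 6.40856e-22
E = E(J) / 1.602e-19 = 0.004 eV

0.004
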